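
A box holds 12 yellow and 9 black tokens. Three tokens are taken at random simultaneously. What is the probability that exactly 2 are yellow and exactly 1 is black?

297/665

Unordered draws without replacement: count favorable combinations over C(21,3).
Favorable = C(12,2) · C(9,1) = 594; total = C(21,3) = 1330.
P = 594/1330 = 297/665 ≈ 0.4466.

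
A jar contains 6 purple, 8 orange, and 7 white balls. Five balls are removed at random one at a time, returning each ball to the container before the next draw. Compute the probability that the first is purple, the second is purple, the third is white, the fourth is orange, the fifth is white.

Multiply the conditional probability of each draw in order, with replacement (the composition resets each draw).
P = (6/21) · (6/21) · (7/21) · (8/21) · (7/21) = 32/9261 ≈ 0.0035.

32/9261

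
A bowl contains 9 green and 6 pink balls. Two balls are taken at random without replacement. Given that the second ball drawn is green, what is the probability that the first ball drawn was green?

P(first=green and the second ball drawn is green) = (9/15)·(8/14) = 12/35.
P(the second ball drawn is green) = Σ over first color = 12/35 + 9/35 = 3/5.
By Bayes, P(first=green | the second ball drawn is green) = 12/35 / 3/5 = 4/7 ≈ 0.5714.

4/7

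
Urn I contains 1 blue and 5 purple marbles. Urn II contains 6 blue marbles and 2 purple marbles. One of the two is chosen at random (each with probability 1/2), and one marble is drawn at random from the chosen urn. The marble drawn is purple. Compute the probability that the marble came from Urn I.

P(purple | Urn I) = 5/6; P(purple | Urn II) = 1/4.
P(purple) = 1/2·5/6 + 1/2·1/4 = 13/24.
By Bayes' rule, P(Urn I | purple) = 5/12 / 13/24 = 10/13 ≈ 0.7692.

10/13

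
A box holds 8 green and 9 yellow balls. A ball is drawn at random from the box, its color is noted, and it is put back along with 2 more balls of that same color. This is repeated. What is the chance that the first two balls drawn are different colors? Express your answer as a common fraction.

144/323

Either yellow then green, or green then yellow; after the first draw the total is 19.
P = (9/17)·(8/19) + (8/17)·(9/19) = 144/323 ≈ 0.4458.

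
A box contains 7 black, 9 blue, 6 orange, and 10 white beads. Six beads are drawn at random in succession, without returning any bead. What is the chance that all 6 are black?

1/129456

Unordered draws without replacement: count favorable combinations over C(32,6).
Favorable = C(7,6) · C(9,0) · C(6,0) · C(10,0) = 7; total = C(32,6) = 906192.
P = 7/906192 = 1/129456 ≈ 0.0000.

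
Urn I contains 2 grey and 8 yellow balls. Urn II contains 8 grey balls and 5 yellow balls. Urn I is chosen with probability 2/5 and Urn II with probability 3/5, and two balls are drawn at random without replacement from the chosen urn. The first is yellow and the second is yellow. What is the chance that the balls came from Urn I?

P(E | Urn I) = 28/45; P(E | Urn II) = 5/39.
P(E) = 2/5·28/45 + 3/5·5/39 = 953/2925.
By Bayes' rule, P(Urn I | E) = 56/225 / 953/2925 = 728/953 ≈ 0.7639.

728/953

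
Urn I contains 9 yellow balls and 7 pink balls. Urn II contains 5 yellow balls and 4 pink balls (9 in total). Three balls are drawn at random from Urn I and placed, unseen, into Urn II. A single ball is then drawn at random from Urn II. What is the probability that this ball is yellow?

107/192

Condition on how many of the transferred balls are yellow (from Urn I: 9 yellow of 16; then Urn II has 12 total).
  0 yellow: C(9,0)C(7,3)/C(16,3) = 1/16; then P = 5/12
  1 yellow: C(9,1)C(7,2)/C(16,3) = 27/80; then P = 6/12
  2 yellow: C(9,2)C(7,1)/C(16,3) = 9/20; then P = 7/12
  3 yellow: C(9,3)C(7,0)/C(16,3) = 3/20; then P = 8/12
P(yellow from Urn II) = 107/192 ≈ 0.5573.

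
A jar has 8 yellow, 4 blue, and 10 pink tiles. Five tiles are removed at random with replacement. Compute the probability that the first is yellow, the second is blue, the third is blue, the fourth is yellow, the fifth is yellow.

256/161051

Multiply the conditional probability of each draw in order, with replacement (the composition resets each draw).
P = (8/22) · (4/22) · (4/22) · (8/22) · (8/22) = 256/161051 ≈ 0.0016.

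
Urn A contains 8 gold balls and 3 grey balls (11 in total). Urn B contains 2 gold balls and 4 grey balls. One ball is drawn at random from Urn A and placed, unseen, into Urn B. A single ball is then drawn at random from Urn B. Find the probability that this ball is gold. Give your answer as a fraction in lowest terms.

30/77

Condition on how many of the transferred balls are gold (from Urn A: 8 gold of 11; then Urn B has 7 total).
  0 gold: C(8,0)C(3,1)/C(11,1) = 3/11; then P = 2/7
  1 gold: C(8,1)C(3,0)/C(11,1) = 8/11; then P = 3/7
P(gold from Urn B) = 30/77 ≈ 0.3896.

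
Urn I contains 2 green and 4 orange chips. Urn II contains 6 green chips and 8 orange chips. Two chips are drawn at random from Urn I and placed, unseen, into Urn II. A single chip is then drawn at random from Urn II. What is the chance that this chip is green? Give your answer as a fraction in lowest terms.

5/12

Condition on how many of the transferred chips are green (from Urn I: 2 green of 6; then Urn II has 16 total).
  0 green: C(2,0)C(4,2)/C(6,2) = 2/5; then P = 6/16
  1 green: C(2,1)C(4,1)/C(6,2) = 8/15; then P = 7/16
  2 green: C(2,2)C(4,0)/C(6,2) = 1/15; then P = 8/16
P(green from Urn II) = 5/12 ≈ 0.4167.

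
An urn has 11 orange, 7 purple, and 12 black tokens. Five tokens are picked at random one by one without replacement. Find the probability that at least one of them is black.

1063/1131

Use the complement: P(at least one black) = 1 − P(no black).
P(none) = C(18,5)/C(30,5) = 8568/142506.
So P = 1 − 8568/142506 = 1063/1131 ≈ 0.9399.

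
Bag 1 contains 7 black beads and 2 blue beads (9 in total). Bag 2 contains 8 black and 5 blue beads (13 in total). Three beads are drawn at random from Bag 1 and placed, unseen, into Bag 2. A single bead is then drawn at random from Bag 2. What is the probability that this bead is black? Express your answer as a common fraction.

31/48

Condition on how many of the transferred beads are black (from Bag 1: 7 black of 9; then Bag 2 has 16 total).
  1 black: C(7,1)C(2,2)/C(9,3) = 1/12; then P = 9/16
  2 black: C(7,2)C(2,1)/C(9,3) = 1/2; then P = 10/16
  3 black: C(7,3)C(2,0)/C(9,3) = 5/12; then P = 11/16
P(black from Bag 2) = 31/48 ≈ 0.6458.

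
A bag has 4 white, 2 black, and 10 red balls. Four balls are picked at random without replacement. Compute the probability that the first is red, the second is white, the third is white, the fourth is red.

Multiply the conditional probability of each draw in order, without replacement, so each draw removes one from its color and from the total.
P = (10/16) · (4/15) · (3/14) · (9/13) = 9/364 ≈ 0.0247.

9/364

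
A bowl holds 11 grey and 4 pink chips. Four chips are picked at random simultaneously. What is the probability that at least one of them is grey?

Use the complement: P(at least one grey) = 1 − P(no grey).
P(none) = C(4,4)/C(15,4) = 1/1365.
So P = 1 − 1/1365 = 1364/1365 ≈ 0.9993.

1364/1365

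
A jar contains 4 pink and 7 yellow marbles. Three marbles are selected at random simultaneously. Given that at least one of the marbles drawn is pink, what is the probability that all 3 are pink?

P(all 3 pink) = C(4,3)/C(11,3) = 4/165; P(at least one pink) = 1 − C(7,3)/C(11,3) = 26/33.
Since 'all 3 pink' ⊆ 'at least one pink', P(all 3 | at least one) = 4/165 / 26/33 = 2/65 ≈ 0.0308.

2/65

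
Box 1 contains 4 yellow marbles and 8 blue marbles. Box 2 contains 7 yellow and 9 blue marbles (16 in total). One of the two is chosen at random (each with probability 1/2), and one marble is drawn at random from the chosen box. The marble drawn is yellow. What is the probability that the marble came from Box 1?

P(yellow | Box 1) = 1/3; P(yellow | Box 2) = 7/16.
P(yellow) = 1/2·1/3 + 1/2·7/16 = 37/96.
By Bayes' rule, P(Box 1 | yellow) = 1/6 / 37/96 = 16/37 ≈ 0.4324.

16/37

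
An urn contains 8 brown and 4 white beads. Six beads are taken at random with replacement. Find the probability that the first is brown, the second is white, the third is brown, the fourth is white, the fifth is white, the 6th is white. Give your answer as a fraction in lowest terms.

Multiply the conditional probability of each draw in order, with replacement (the composition resets each draw).
P = (8/12) · (4/12) · (8/12) · (4/12) · (4/12) · (4/12) = 4/729 ≈ 0.0055.

4/729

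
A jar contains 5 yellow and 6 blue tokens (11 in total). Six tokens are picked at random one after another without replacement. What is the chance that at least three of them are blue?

127/154

Sum the hypergeometric tail for j = 3,…,6 blue tokens.
Favorable = C(6,3)·C(5,3) + C(6,4)·C(5,2) + C(6,5)·C(5,1) + C(6,6)·C(5,0) = 381; total = C(11,6) = 462.
P = 381/462 = 127/154 ≈ 0.8247.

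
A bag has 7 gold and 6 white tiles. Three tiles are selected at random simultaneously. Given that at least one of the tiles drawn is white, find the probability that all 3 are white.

P(all 3 white) = C(6,3)/C(13,3) = 10/143; P(at least one white) = 1 − C(7,3)/C(13,3) = 251/286.
Since 'all 3 white' ⊆ 'at least one white', P(all 3 | at least one) = 10/143 / 251/286 = 20/251 ≈ 0.0797.

20/251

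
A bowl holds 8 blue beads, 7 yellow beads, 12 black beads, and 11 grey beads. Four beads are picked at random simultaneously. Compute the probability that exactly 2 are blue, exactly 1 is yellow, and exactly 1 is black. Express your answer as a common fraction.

112/3515

Unordered draws without replacement: count favorable combinations over C(38,4).
Favorable = C(8,2) · C(7,1) · C(12,1) · C(11,0) = 2352; total = C(38,4) = 73815.
P = 2352/73815 = 112/3515 ≈ 0.0319.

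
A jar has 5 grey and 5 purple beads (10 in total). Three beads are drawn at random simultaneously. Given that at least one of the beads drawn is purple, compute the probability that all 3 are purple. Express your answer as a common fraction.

1/11

P(all 3 purple) = C(5,3)/C(10,3) = 1/12; P(at least one purple) = 1 − C(5,3)/C(10,3) = 11/12.
Since 'all 3 purple' ⊆ 'at least one purple', P(all 3 | at least one) = 1/12 / 11/12 = 1/11 ≈ 0.0909.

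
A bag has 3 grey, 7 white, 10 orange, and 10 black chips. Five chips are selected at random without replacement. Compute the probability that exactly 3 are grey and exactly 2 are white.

Unordered draws without replacement: count favorable combinations over C(30,5).
Favorable = C(3,3) · C(7,2) · C(10,0) · C(10,0) = 21; total = C(30,5) = 142506.
P = 21/142506 = 1/6786 ≈ 0.0001.

1/6786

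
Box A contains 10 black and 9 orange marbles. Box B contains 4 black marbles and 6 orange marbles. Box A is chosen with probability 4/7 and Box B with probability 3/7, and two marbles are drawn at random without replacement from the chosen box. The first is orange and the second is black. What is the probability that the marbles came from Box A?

25/44

P(E | Box A) = 5/19; P(E | Box B) = 4/15.
P(E) = 4/7·5/19 + 3/7·4/15 = 176/665.
By Bayes' rule, P(Box A | E) = 20/133 / 176/665 = 25/44 ≈ 0.5682.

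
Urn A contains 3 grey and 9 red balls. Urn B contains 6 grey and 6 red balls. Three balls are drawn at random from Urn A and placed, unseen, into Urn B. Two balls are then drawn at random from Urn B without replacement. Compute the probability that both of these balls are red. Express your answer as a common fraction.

221/770

Condition on how many of the transferred balls are red (from Urn A: 9 red of 12; then Urn B has 15 total).
  0 red: C(9,0)C(3,3)/C(12,3) = 1/220; then P = C(6,2)/C(15,2) = 1/7
  1 red: C(9,1)C(3,2)/C(12,3) = 27/220; then P = C(7,2)/C(15,2) = 1/5
  2 red: C(9,2)C(3,1)/C(12,3) = 27/55; then P = C(8,2)/C(15,2) = 4/15
  3 red: C(9,3)C(3,0)/C(12,3) = 21/55; then P = C(9,2)/C(15,2) = 12/35
P(both red) = 221/770 ≈ 0.2870.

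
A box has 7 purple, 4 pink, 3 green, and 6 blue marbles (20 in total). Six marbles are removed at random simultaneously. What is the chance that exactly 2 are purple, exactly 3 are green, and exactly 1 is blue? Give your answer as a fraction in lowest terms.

21/6460

Unordered draws without replacement: count favorable combinations over C(20,6).
Favorable = C(7,2) · C(4,0) · C(3,3) · C(6,1) = 126; total = C(20,6) = 38760.
P = 126/38760 = 21/6460 ≈ 0.0033.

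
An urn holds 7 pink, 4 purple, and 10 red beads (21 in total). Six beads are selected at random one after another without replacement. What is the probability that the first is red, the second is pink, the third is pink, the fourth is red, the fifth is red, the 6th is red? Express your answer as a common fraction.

7/1292

Multiply the conditional probability of each draw in order, without replacement, so each draw removes one from its color and from the total.
P = (10/21) · (7/20) · (6/19) · (9/18) · (8/17) · (7/16) = 7/1292 ≈ 0.0054.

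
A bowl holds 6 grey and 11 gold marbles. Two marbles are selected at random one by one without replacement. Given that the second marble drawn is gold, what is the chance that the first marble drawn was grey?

P(first=grey and the second marble drawn is gold) = (6/17)·(11/16) = 33/136.
P(the second marble drawn is gold) = Σ over first color = 33/136 + 55/136 = 11/17.
By Bayes, P(first=grey | the second marble drawn is gold) = 33/136 / 11/17 = 3/8 ≈ 0.3750.

3/8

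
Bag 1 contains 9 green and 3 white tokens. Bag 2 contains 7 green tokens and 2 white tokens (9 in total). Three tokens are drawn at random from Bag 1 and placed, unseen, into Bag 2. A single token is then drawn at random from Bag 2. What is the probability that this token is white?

Condition on how many of the transferred tokens are white (from Bag 1: 3 white of 12; then Bag 2 has 12 total).
  0 white: C(3,0)C(9,3)/C(12,3) = 21/55; then P = 2/12
  1 white: C(3,1)C(9,2)/C(12,3) = 27/55; then P = 3/12
  2 white: C(3,2)C(9,1)/C(12,3) = 27/220; then P = 4/12
  3 white: C(3,3)C(9,0)/C(12,3) = 1/220; then P = 5/12
P(white from Bag 2) = 11/48 ≈ 0.2292.

11/48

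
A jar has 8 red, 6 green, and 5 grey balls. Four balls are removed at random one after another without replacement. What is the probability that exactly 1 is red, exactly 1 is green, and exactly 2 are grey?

40/323

Unordered draws without replacement: count favorable combinations over C(19,4).
Favorable = C(8,1) · C(6,1) · C(5,2) = 480; total = C(19,4) = 3876.
P = 480/3876 = 40/323 ≈ 0.1238.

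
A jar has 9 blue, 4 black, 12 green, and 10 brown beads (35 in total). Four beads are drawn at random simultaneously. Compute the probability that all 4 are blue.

9/3740

Unordered draws without replacement: count favorable combinations over C(35,4).
Favorable = C(9,4) · C(4,0) · C(12,0) · C(10,0) = 126; total = C(35,4) = 52360.
P = 126/52360 = 9/3740 ≈ 0.0024.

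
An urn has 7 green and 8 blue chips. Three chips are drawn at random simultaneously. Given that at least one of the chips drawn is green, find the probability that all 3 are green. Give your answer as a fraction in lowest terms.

P(all 3 green) = C(7,3)/C(15,3) = 1/13; P(at least one green) = 1 − C(8,3)/C(15,3) = 57/65.
Since 'all 3 green' ⊆ 'at least one green', P(all 3 | at least one) = 1/13 / 57/65 = 5/57 ≈ 0.0877.

5/57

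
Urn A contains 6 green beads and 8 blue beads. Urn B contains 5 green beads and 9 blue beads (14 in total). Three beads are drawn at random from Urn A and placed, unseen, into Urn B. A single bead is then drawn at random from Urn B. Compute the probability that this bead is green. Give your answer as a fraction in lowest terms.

Condition on how many of the transferred beads are green (from Urn A: 6 green of 14; then Urn B has 17 total).
  0 green: C(6,0)C(8,3)/C(14,3) = 2/13; then P = 5/17
  1 green: C(6,1)C(8,2)/C(14,3) = 6/13; then P = 6/17
  2 green: C(6,2)C(8,1)/C(14,3) = 30/91; then P = 7/17
  3 green: C(6,3)C(8,0)/C(14,3) = 5/91; then P = 8/17
P(green from Urn B) = 44/119 ≈ 0.3697.

44/119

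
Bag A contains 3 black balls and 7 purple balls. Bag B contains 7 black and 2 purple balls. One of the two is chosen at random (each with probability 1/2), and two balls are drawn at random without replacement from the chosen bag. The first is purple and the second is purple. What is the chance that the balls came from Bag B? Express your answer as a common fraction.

P(E | Bag A) = 7/15; P(E | Bag B) = 1/36.
P(E) = 1/2·7/15 + 1/2·1/36 = 89/360.
By Bayes' rule, P(Bag B | E) = 1/72 / 89/360 = 5/89 ≈ 0.0562.

5/89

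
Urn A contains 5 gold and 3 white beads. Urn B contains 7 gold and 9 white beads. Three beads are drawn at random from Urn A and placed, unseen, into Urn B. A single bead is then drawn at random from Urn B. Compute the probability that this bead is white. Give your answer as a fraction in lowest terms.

Condition on how many of the transferred beads are white (from Urn A: 3 white of 8; then Urn B has 19 total).
  0 white: C(3,0)C(5,3)/C(8,3) = 5/28; then P = 9/19
  1 white: C(3,1)C(5,2)/C(8,3) = 15/28; then P = 10/19
  2 white: C(3,2)C(5,1)/C(8,3) = 15/56; then P = 11/19
  3 white: C(3,3)C(5,0)/C(8,3) = 1/56; then P = 12/19
P(white from Urn B) = 81/152 ≈ 0.5329.

81/152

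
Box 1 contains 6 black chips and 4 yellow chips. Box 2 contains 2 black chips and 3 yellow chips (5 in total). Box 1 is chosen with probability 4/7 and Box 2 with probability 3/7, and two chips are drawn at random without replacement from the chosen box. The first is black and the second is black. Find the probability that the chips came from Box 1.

P(E | Box 1) = 1/3; P(E | Box 2) = 1/10.
P(E) = 4/7·1/3 + 3/7·1/10 = 7/30.
By Bayes' rule, P(Box 1 | E) = 4/21 / 7/30 = 40/49 ≈ 0.8163.

40/49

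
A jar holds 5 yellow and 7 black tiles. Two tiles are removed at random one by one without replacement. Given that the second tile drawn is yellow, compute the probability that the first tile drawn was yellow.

P(first=yellow and the second tile drawn is yellow) = (5/12)·(4/11) = 5/33.
P(the second tile drawn is yellow) = Σ over first color = 5/33 + 35/132 = 5/12.
By Bayes, P(first=yellow | the second tile drawn is yellow) = 5/33 / 5/12 = 4/11 ≈ 0.3636.

4/11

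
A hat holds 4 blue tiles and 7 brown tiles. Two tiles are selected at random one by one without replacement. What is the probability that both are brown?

Multiply the conditional probability of each draw in order, without replacement, so each draw removes one from its color and from the total.
P = (7/11) · (6/10) = 21/55 ≈ 0.3818.

21/55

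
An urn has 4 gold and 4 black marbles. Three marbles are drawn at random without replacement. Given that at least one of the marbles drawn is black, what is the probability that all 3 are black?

1/13

P(all 3 black) = C(4,3)/C(8,3) = 1/14; P(at least one black) = 1 − C(4,3)/C(8,3) = 13/14.
Since 'all 3 black' ⊆ 'at least one black', P(all 3 | at least one) = 1/14 / 13/14 = 1/13 ≈ 0.0769.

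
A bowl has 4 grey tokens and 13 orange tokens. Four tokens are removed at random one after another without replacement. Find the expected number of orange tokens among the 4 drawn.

52/17

By linearity of expectation, E[X] = Σ P(draw i is orange); by symmetry each draw (even without replacement) has P(orange) = 13/17.
E[X] = 4 · 13/17 = 52/17 ≈ 3.0588.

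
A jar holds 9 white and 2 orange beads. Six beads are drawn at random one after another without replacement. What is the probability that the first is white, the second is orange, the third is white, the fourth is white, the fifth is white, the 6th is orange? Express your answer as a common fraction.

Multiply the conditional probability of each draw in order, without replacement, so each draw removes one from its color and from the total.
P = (9/11) · (2/10) · (8/9) · (7/8) · (6/7) · (1/6) = 1/55 ≈ 0.0182.

1/55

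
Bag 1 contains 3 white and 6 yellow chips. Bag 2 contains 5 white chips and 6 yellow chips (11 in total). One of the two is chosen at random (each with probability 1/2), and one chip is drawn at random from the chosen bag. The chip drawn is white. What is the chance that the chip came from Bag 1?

11/26

P(white | Bag 1) = 1/3; P(white | Bag 2) = 5/11.
P(white) = 1/2·1/3 + 1/2·5/11 = 13/33.
By Bayes' rule, P(Bag 1 | white) = 1/6 / 13/33 = 11/26 ≈ 0.4231.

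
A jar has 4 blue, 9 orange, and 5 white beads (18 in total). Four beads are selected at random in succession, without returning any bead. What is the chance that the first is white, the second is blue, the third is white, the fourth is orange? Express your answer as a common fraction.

1/102

Multiply the conditional probability of each draw in order, without replacement, so each draw removes one from its color and from the total.
P = (5/18) · (4/17) · (4/16) · (9/15) = 1/102 ≈ 0.0098.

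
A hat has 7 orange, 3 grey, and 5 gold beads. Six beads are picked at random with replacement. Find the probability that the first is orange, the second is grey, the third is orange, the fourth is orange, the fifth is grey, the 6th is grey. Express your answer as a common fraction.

343/421875

Multiply the conditional probability of each draw in order, with replacement (the composition resets each draw).
P = (7/15) · (3/15) · (7/15) · (7/15) · (3/15) · (3/15) = 343/421875 ≈ 0.0008.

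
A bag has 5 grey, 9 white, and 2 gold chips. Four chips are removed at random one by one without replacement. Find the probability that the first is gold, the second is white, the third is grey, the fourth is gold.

Multiply the conditional probability of each draw in order, without replacement, so each draw removes one from its color and from the total.
P = (2/16) · (9/15) · (5/14) · (1/13) = 3/1456 ≈ 0.0021.

3/1456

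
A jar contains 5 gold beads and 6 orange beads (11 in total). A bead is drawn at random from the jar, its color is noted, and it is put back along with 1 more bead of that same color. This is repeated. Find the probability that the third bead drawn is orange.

6/11

Sum over the four possibilities for the first two draws (orange/not-orange each), tracking how the orange count and total change by +1 per draw.
P(third is orange) = 6/11 ≈ 0.5455. (In a Pólya urn every draw has the same marginal probability 6/11.)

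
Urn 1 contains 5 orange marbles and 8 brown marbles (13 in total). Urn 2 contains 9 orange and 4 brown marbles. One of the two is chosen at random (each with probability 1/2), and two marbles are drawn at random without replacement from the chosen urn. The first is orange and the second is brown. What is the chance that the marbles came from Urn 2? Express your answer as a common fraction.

P(E | Urn 1) = 10/39; P(E | Urn 2) = 3/13.
P(E) = 1/2·10/39 + 1/2·3/13 = 19/78.
By Bayes' rule, P(Urn 2 | E) = 3/26 / 19/78 = 9/19 ≈ 0.4737.

9/19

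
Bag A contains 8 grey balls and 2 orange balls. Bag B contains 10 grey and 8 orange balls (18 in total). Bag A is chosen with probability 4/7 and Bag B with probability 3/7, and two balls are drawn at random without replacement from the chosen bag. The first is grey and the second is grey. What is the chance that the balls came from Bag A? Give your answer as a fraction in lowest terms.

P(E | Bag A) = 28/45; P(E | Bag B) = 5/17.
P(E) = 4/7·28/45 + 3/7·5/17 = 2579/5355.
By Bayes' rule, P(Bag A | E) = 16/45 / 2579/5355 = 1904/2579 ≈ 0.7383.

1904/2579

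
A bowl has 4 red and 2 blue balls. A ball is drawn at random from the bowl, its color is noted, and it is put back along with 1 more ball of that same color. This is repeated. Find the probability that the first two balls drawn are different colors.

Either blue then red, or red then blue; after the first draw the total is 7.
P = (2/6)·(4/7) + (4/6)·(2/7) = 8/21 ≈ 0.3810.

8/21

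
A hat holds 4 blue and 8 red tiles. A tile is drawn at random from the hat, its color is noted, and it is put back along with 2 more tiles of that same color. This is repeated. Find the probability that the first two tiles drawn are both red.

10/21

After a red draw the hat holds 10 red out of 14.
P = (8/12)·(10/14) = 10/21 ≈ 0.4762.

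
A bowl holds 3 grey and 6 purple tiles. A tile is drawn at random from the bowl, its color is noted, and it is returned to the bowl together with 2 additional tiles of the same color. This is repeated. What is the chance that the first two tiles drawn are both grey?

After a grey draw the bowl holds 5 grey out of 11.
P = (3/9)·(5/11) = 5/33 ≈ 0.1515.

5/33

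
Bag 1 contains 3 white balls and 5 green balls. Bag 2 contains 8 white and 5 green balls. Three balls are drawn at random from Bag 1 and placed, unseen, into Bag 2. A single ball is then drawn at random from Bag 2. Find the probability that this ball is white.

Condition on how many of the transferred balls are white (from Bag 1: 3 white of 8; then Bag 2 has 16 total).
  0 white: C(3,0)C(5,3)/C(8,3) = 5/28; then P = 8/16
  1 white: C(3,1)C(5,2)/C(8,3) = 15/28; then P = 9/16
  2 white: C(3,2)C(5,1)/C(8,3) = 15/56; then P = 10/16
  3 white: C(3,3)C(5,0)/C(8,3) = 1/56; then P = 11/16
P(white from Bag 2) = 73/128 ≈ 0.5703.

73/128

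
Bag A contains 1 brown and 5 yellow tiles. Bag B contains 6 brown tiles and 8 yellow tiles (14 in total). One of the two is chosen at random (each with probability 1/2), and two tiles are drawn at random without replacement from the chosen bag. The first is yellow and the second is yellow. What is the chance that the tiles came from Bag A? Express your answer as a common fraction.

P(E | Bag A) = 2/3; P(E | Bag B) = 4/13.
P(E) = 1/2·2/3 + 1/2·4/13 = 19/39.
By Bayes' rule, P(Bag A | E) = 1/3 / 19/39 = 13/19 ≈ 0.6842.

13/19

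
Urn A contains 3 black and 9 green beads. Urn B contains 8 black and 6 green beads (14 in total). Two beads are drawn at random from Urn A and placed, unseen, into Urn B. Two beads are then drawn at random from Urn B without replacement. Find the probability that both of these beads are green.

9/44

Condition on how many of the transferred beads are green (from Urn A: 9 green of 12; then Urn B has 16 total).
  0 green: C(9,0)C(3,2)/C(12,2) = 1/22; then P = C(6,2)/C(16,2) = 1/8
  1 green: C(9,1)C(3,1)/C(12,2) = 9/22; then P = C(7,2)/C(16,2) = 7/40
  2 green: C(9,2)C(3,0)/C(12,2) = 6/11; then P = C(8,2)/C(16,2) = 7/30
P(both green) = 9/44 ≈ 0.2045.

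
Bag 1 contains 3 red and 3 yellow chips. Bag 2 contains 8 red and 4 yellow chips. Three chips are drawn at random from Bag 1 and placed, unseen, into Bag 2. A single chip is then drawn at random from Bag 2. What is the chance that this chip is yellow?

11/30

Condition on how many of the transferred chips are yellow (from Bag 1: 3 yellow of 6; then Bag 2 has 15 total).
  0 yellow: C(3,0)C(3,3)/C(6,3) = 1/20; then P = 4/15
  1 yellow: C(3,1)C(3,2)/C(6,3) = 9/20; then P = 5/15
  2 yellow: C(3,2)C(3,1)/C(6,3) = 9/20; then P = 6/15
  3 yellow: C(3,3)C(3,0)/C(6,3) = 1/20; then P = 7/15
P(yellow from Bag 2) = 11/30 ≈ 0.3667.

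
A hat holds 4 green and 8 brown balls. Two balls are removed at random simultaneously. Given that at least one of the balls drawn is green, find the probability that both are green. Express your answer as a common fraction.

P(both green) = C(4,2)/C(12,2) = 1/11; P(at least one green) = 1 − C(8,2)/C(12,2) = 19/33.
Since 'both green' ⊆ 'at least one green', P(both | at least one) = 1/11 / 19/33 = 3/19 ≈ 0.1579.

3/19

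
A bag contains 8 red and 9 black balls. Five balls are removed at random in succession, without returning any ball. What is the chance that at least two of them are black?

393/442

Sum the hypergeometric tail for j = 2,…,5 black balls.
Favorable = C(9,2)·C(8,3) + C(9,3)·C(8,2) + C(9,4)·C(8,1) + C(9,5)·C(8,0) = 5502; total = C(17,5) = 6188.
P = 5502/6188 = 393/442 ≈ 0.8891.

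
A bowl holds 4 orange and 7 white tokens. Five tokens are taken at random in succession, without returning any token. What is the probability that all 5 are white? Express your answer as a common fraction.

1/22

Unordered draws without replacement: count favorable combinations over C(11,5).
Favorable = C(4,0) · C(7,5) = 21; total = C(11,5) = 462.
P = 21/462 = 1/22 ≈ 0.0455.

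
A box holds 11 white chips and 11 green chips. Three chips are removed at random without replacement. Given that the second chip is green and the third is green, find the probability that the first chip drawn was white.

P(first=white and the second chip is green and the third is green) = (11/22)·(11/21)·(10/20) = 11/84.
P(E) = Σ over first color = 11/84 + 3/28 = 5/21.
By Bayes, P(first=white | E) = 11/84 / 5/21 = 11/20 ≈ 0.5500.

11/20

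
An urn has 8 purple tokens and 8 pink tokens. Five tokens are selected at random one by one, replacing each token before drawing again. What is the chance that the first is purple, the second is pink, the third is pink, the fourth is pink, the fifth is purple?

Multiply the conditional probability of each draw in order, with replacement (the composition resets each draw).
P = (8/16) · (8/16) · (8/16) · (8/16) · (8/16) = 1/32 ≈ 0.0312.

1/32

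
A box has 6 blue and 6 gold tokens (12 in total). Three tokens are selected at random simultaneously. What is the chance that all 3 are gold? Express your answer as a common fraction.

Unordered draws without replacement: count favorable combinations over C(12,3).
Favorable = C(6,0) · C(6,3) = 20; total = C(12,3) = 220.
P = 20/220 = 1/11 ≈ 0.0909.

1/11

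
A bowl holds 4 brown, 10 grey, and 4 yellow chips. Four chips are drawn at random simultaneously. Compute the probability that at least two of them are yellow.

67/340

Sum the hypergeometric tail for j = 2,…,4 yellow chips.
Favorable = C(4,2)·C(14,2) + C(4,3)·C(14,1) + C(4,4)·C(14,0) = 603; total = C(18,4) = 3060.
P = 603/3060 = 67/340 ≈ 0.1971.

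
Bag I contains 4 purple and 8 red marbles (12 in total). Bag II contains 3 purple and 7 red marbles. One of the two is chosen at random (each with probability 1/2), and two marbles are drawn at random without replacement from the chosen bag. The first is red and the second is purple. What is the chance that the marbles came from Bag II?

77/157

P(E | Bag I) = 8/33; P(E | Bag II) = 7/30.
P(E) = 1/2·8/33 + 1/2·7/30 = 157/660.
By Bayes' rule, P(Bag II | E) = 7/60 / 157/660 = 77/157 ≈ 0.4904.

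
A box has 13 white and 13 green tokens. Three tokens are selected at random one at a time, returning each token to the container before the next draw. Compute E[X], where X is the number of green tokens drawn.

By linearity of expectation, E[X] = Σ P(draw i is green); each independent draw has P(green) = 13/26.
E[X] = 3 · 13/26 = 3/2 ≈ 1.5000.

3/2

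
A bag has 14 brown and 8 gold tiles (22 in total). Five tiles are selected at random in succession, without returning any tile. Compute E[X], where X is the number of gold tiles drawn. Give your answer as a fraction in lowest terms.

20/11

By linearity of expectation, E[X] = Σ P(draw i is gold); by symmetry each draw (even without replacement) has P(gold) = 8/22.
E[X] = 5 · 8/22 = 20/11 ≈ 1.8182.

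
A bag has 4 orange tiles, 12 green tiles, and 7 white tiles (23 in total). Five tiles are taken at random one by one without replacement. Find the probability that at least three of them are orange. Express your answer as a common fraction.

37/1771

Sum the hypergeometric tail for j = 3,…,4 orange tiles.
Favorable = C(4,3)·C(19,2) + C(4,4)·C(19,1) = 703; total = C(23,5) = 33649.
P = 703/33649 = 37/1771 ≈ 0.0209.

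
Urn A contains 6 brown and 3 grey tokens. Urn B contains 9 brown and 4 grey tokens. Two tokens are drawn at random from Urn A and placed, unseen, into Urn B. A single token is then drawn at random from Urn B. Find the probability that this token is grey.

14/45

Condition on how many of the transferred tokens are grey (from Urn A: 3 grey of 9; then Urn B has 15 total).
  0 grey: C(3,0)C(6,2)/C(9,2) = 5/12; then P = 4/15
  1 grey: C(3,1)C(6,1)/C(9,2) = 1/2; then P = 5/15
  2 grey: C(3,2)C(6,0)/C(9,2) = 1/12; then P = 6/15
P(grey from Urn B) = 14/45 ≈ 0.3111.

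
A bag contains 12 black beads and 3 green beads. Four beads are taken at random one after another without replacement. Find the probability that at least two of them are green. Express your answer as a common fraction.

2/13

Sum the hypergeometric tail for j = 2,…,3 green beads.
Favorable = C(3,2)·C(12,2) + C(3,3)·C(12,1) = 210; total = C(15,4) = 1365.
P = 210/1365 = 2/13 ≈ 0.1538.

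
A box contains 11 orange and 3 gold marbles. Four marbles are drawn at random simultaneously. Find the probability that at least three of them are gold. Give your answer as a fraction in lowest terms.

1/91

Sum the hypergeometric tail for j = 3,…,3 gold marbles.
Favorable = C(3,3)·C(11,1) = 11; total = C(14,4) = 1001.
P = 11/1001 = 1/91 ≈ 0.0110.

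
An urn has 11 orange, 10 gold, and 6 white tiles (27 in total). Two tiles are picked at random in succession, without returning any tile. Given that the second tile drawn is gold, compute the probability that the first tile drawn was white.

3/13

P(first=white and the second tile drawn is gold) = (6/27)·(10/26) = 10/117.
P(the second tile drawn is gold) = Σ over first color = 55/351 + 5/39 + 10/117 = 10/27.
By Bayes, P(first=white | the second tile drawn is gold) = 10/117 / 10/27 = 3/13 ≈ 0.2308.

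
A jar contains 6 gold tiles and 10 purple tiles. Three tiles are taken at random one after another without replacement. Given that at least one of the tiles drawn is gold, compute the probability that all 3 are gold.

P(all 3 gold) = C(6,3)/C(16,3) = 1/28; P(at least one gold) = 1 − C(10,3)/C(16,3) = 11/14.
Since 'all 3 gold' ⊆ 'at least one gold', P(all 3 | at least one) = 1/28 / 11/14 = 1/22 ≈ 0.0455.

1/22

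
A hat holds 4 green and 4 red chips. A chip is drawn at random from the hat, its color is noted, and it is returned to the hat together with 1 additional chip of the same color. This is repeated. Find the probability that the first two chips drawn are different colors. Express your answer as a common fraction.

Either green then red, or red then green; after the first draw the total is 9.
P = (4/8)·(4/9) + (4/8)·(4/9) = 4/9 ≈ 0.4444.

4/9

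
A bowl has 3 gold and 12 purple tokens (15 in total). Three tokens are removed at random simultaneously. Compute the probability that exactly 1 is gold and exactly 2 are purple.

198/455

Unordered draws without replacement: count favorable combinations over C(15,3).
Favorable = C(3,1) · C(12,2) = 198; total = C(15,3) = 455.
P = 198/455 = 198/455 ≈ 0.4352.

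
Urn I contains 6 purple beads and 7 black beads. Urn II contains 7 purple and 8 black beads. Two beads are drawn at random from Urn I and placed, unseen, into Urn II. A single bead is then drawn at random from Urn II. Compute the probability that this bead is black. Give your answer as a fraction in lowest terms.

118/221

Condition on how many of the transferred beads are black (from Urn I: 7 black of 13; then Urn II has 17 total).
  0 black: C(7,0)C(6,2)/C(13,2) = 5/26; then P = 8/17
  1 black: C(7,1)C(6,1)/C(13,2) = 7/13; then P = 9/17
  2 black: C(7,2)C(6,0)/C(13,2) = 7/26; then P = 10/17
P(black from Urn II) = 118/221 ≈ 0.5339.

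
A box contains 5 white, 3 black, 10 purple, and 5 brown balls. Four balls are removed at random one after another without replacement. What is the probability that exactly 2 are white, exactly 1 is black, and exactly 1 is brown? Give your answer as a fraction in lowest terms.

30/1771

Unordered draws without replacement: count favorable combinations over C(23,4).
Favorable = C(5,2) · C(3,1) · C(10,0) · C(5,1) = 150; total = C(23,4) = 8855.
P = 150/8855 = 30/1771 ≈ 0.0169.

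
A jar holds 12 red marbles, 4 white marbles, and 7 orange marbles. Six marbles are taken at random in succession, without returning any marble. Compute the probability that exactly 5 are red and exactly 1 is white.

96/3059

Unordered draws without replacement: count favorable combinations over C(23,6).
Favorable = C(12,5) · C(4,1) · C(7,0) = 3168; total = C(23,6) = 100947.
P = 3168/100947 = 96/3059 ≈ 0.0314.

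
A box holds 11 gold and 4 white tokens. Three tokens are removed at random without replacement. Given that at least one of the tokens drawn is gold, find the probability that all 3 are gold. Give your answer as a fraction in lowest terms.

15/41

P(all 3 gold) = C(11,3)/C(15,3) = 33/91; P(at least one gold) = 1 − C(4,3)/C(15,3) = 451/455.
Since 'all 3 gold' ⊆ 'at least one gold', P(all 3 | at least one) = 33/91 / 451/455 = 15/41 ≈ 0.3659.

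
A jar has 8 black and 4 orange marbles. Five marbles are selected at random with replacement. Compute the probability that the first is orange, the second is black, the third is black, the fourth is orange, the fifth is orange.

4/243

Multiply the conditional probability of each draw in order, with replacement (the composition resets each draw).
P = (4/12) · (8/12) · (8/12) · (4/12) · (4/12) = 4/243 ≈ 0.0165.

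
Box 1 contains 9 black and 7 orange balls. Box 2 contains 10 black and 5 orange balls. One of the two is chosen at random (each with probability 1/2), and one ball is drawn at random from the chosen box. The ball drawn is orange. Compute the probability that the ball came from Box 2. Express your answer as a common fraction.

P(orange | Box 1) = 7/16; P(orange | Box 2) = 1/3.
P(orange) = 1/2·7/16 + 1/2·1/3 = 37/96.
By Bayes' rule, P(Box 2 | orange) = 1/6 / 37/96 = 16/37 ≈ 0.4324.

16/37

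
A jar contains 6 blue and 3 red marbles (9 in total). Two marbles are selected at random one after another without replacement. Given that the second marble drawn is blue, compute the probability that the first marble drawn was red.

3/8

P(first=red and the second marble drawn is blue) = (3/9)·(6/8) = 1/4.
P(the second marble drawn is blue) = Σ over first color = 5/12 + 1/4 = 2/3.
By Bayes, P(first=red | the second marble drawn is blue) = 1/4 / 2/3 = 3/8 ≈ 0.3750.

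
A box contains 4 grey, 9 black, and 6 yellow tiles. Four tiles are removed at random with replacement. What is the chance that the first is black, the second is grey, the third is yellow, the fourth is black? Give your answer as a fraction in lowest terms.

1944/130321

Multiply the conditional probability of each draw in order, with replacement (the composition resets each draw).
P = (9/19) · (4/19) · (6/19) · (9/19) = 1944/130321 ≈ 0.0149.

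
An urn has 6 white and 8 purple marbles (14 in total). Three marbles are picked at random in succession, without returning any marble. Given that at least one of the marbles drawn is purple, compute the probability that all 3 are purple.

P(all 3 purple) = C(8,3)/C(14,3) = 2/13; P(at least one purple) = 1 − C(6,3)/C(14,3) = 86/91.
Since 'all 3 purple' ⊆ 'at least one purple', P(all 3 | at least one) = 2/13 / 86/91 = 7/43 ≈ 0.1628.

7/43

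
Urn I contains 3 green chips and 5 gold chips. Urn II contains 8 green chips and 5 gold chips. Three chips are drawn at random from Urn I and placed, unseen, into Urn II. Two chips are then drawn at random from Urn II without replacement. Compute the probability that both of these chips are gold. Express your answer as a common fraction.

229/1344

Condition on how many of the transferred chips are gold (from Urn I: 5 gold of 8; then Urn II has 16 total).
  0 gold: C(5,0)C(3,3)/C(8,3) = 1/56; then P = C(5,2)/C(16,2) = 1/12
  1 gold: C(5,1)C(3,2)/C(8,3) = 15/56; then P = C(6,2)/C(16,2) = 1/8
  2 gold: C(5,2)C(3,1)/C(8,3) = 15/28; then P = C(7,2)/C(16,2) = 7/40
  3 gold: C(5,3)C(3,0)/C(8,3) = 5/28; then P = C(8,2)/C(16,2) = 7/30
P(both gold) = 229/1344 ≈ 0.1704.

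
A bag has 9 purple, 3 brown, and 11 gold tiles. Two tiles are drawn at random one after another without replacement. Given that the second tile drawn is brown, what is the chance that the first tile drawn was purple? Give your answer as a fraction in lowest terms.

P(first=purple and the second tile drawn is brown) = (9/23)·(3/22) = 27/506.
P(the second tile drawn is brown) = Σ over first color = 27/506 + 3/253 + 3/46 = 3/23.
By Bayes, P(first=purple | the second tile drawn is brown) = 27/506 / 3/23 = 9/22 ≈ 0.4091.

9/22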